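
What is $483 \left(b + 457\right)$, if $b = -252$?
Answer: $99015$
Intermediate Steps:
$483 \left(b + 457\right) = 483 \left(-252 + 457\right) = 483 \cdot 205 = 99015$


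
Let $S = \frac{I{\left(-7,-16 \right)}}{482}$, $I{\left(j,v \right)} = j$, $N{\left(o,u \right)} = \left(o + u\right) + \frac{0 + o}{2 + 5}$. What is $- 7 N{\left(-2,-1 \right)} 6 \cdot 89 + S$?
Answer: $\frac{5919917}{482} \approx 12282.0$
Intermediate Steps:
$N{\left(o,u \right)} = u + \frac{8 o}{7}$ ($N{\left(o,u \right)} = \left(o + u\right) + \frac{o}{7} = u + \frac{8 o}{7}$)
$S = - \frac{7}{482} \approx -0.014523$
$- 7 N{\left(-2,-1 \right)} 6 \cdot 89 + S = - 7 \left(-1 + \frac{8}{7} \left(-2\right)\right) 6 \cdot 89 - \frac{7}{482} = - 7 \left(-1 - \frac{16}{7}\right) 6 \cdot 89 - \frac{7}{482} = \left(-7\right) \left(- \frac{23}{7}\right) 6 \cdot 89 - \frac{7}{482} = 23 \cdot 6 \cdot 89 - \frac{7}{482} = 138 \cdot 89 - \frac{7}{482} = 12282 - \frac{7}{482} = \frac{5919917}{482}$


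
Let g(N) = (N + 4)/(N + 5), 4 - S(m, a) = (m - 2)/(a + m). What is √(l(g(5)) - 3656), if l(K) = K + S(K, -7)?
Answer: I*√1358641410/610 ≈ 60.426*I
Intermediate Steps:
S(m, a) = 4 - (-2 + m)/(a + m) (S(m, a) = 4 - (m - 2)/(a + m) = 4 - (-2 + m)/(a + m))
g(N) = (4 + N)/(5 + N)
l(K) = K + (-26 + 3*K)/(-7 + K) (l(K) = K + (2 + 3*K + 4*(-7))/(-7 + K) = K + (2 + 3*K - 28)/(-7 + K) = K + (-26 + 3*K)/(-7 + K))
√(l(g(5)) - 3656) = √((-26 + ((4 + 5)/(5 + 5))² - 4*(4 + 5)/(5 + 5))/(-7 + (4 + 5)/(5 + 5)) - 3656) = √((-26 + (9/10)² - 4*9/10)/(-7 + 9/10) - 3656) = √((-26 + 81/100 - 18/5)/(-61/10) - 3656) = √(-10/61*(-2879/100) - 3656) = √(2879/610 - 3656) = √(-2227281/610) = I*√1358641410/610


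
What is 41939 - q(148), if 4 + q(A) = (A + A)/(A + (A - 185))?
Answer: 125821/3 ≈ 41940.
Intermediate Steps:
q(A) = -4 + 2*A/(-185 + 2*A) (q(A) = -4 + (A + A)/(A + (A - 185)) = -4 + (2*A)/(A + (-185 + A)) = -4 + (2*A)/(-185 + 2*A) = -4 + 2*A/(-185 + 2*A))
41939 - q(148) = 41939 - 2*(370 - 3*148)/(-185 + 2*148) = 41939 - 2*(370 - 444)/(-185 + 296) = 41939 - 2*(-74)/111 = 41939 - 1*(-4/3) = 41939 + 4/3 = 125821/3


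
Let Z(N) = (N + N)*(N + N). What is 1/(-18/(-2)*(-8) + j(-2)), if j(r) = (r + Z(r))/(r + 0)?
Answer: -1/79 ≈ -0.012658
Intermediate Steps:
Z(N) = 4*N**2 (Z(N) = (2*N)*(2*N) = 4*N**2)
j(r) = (r + 4*r**2)/r (j(r) = (r + 4*r**2)/(r + 0) = (r + 4*r**2)/r)
1/(-18/(-2)*(-8) + j(-2)) = 1/(-18/(-2)*(-8) + (1 + 4*(-2))) = 1/(-18*(-1)/2*(-8) + (1 - 8)) = 1/(-3*(-3)*(-8) - 7) = 1/(9*(-8) - 7) = 1/(-72 - 7) = 1/(-79) = -1/79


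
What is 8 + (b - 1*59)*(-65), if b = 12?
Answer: 3063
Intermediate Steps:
8 + (b - 1*59)*(-65) = 8 + (12 - 1*59)*(-65) = 8 + (12 - 59)*(-65) = 8 - 47*(-65) = 8 + 3055 = 3063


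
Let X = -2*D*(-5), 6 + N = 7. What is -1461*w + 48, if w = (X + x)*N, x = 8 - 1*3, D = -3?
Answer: 36573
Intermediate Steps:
N = 1 (N = -6 + 7 = 1)
X = -30 (X = -2*(-3)*(-5) = 6*(-5) = -30)
x = 5 (x = 8 - 3 = 5)
w = -25 (w = (-30 + 5)*1 = -25*1 = -25)
-1461*w + 48 = -1461*(-25) + 48 = 36525 + 48 = 36573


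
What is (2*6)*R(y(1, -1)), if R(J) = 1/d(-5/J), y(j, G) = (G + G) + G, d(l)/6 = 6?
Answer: 1/3 ≈ 0.33333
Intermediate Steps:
d(l) = 36 (d(l) = 6*6 = 36)
y(j, G) = 3*G (y(j, G) = 2*G + G = 3*G)
R(J) = 1/36
(2*6)*R(y(1, -1)) = (2*6)*(1/36) = 12*(1/36) = 1/3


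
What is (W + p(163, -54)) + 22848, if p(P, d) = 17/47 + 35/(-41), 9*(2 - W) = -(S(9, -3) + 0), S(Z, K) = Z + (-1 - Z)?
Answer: 396277091/17343 ≈ 22849.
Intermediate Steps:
S(Z, K) = -1
W = 17/9 (W = 2 - (-1)*(-1 + 0)/9 = 2 - (-1)*(-1)/9 = 2 - 1/9*1 = 2 - 1/9 = 17/9 ≈ 1.8889)
p(P, d) = -948/1927 (p(P, d) = 17*(1/47) + 35*(-1/41) = 17/47 - 35/41 = -948/1927)
(W + p(163, -54)) + 22848 = (17/9 - 948/1927) + 22848 = 24227/17343 + 22848 = 396277091/17343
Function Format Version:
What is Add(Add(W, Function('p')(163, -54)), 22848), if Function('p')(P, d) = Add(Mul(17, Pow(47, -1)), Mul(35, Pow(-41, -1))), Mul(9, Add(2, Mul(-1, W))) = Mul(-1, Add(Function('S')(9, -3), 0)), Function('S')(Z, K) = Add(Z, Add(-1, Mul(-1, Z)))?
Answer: Rational(396277091, 17343) ≈ 22849.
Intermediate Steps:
Function('S')(Z, K) = -1
W = Rational(17, 9) (W = Add(2, Mul(Rational(-1, 9), Mul(-1, Add(-1, 0)))) = Add(2, Mul(Rational(-1, 9), Mul(-1, -1))) = Add(2, Mul(Rational(-1, 9), 1)) = Add(2, Rational(-1, 9)) = Rational(17, 9) ≈ 1.8889)
Function('p')(P, d) = Rational(-948, 1927) (Function('p')(P, d) = Add(Mul(17, Rational(1, 47)), Mul(35, Rational(-1, 41))) = Add(Rational(17, 47), Rational(-35, 41)) = Rational(-948, 1927))
Add(Add(W, Function('p')(163, -54)), 22848) = Add(Add(Rational(17, 9), Rational(-948, 1927)), 22848) = Add(Rational(24227, 17343), 22848) = Rational(396277091, 17343)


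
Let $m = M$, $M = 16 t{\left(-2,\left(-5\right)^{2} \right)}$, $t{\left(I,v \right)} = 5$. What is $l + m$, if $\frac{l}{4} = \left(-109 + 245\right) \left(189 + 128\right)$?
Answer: $172528$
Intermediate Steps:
$l = 172448$ ($l = 4 \left(-109 + 245\right) \left(189 + 128\right) = 4 \cdot 136 \cdot 317 = 4 \cdot 43112 = 172448$)
$M = 80$ ($M = 16 \cdot 5 = 80$)
$m = 80$
$l + m = 172448 + 80 = 172528$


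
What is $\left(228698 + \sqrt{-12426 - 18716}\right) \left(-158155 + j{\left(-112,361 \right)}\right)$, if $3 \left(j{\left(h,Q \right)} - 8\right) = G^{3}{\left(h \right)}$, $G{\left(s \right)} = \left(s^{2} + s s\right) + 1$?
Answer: $1203902048411880848 + 5264156435176 i \sqrt{31142} \approx 1.2039 \cdot 10^{18} + 9.2897 \cdot 10^{14} i$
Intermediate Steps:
$G{\left(s \right)} = 1 + 2 s^{2}$ ($G{\left(s \right)} = \left(s^{2} + s^{2}\right) + 1 = 2 s^{2} + 1 = 1 + 2 s^{2}$)
$j{\left(h,Q \right)} = 8 + \frac{\left(1 + 2 h^{2}\right)^{3}}{3}$
$\left(228698 + \sqrt{-12426 - 18716}\right) \left(-158155 + j{\left(-112,361 \right)}\right) = \left(228698 + \sqrt{-12426 - 18716}\right) \left(-158155 + \left(8 + \frac{\left(1 + 2 \left(-112\right)^{2}\right)^{3}}{3}\right)\right) = \left(228698 + \sqrt{-31142}\right) \left(-158155 + \left(8 + \frac{\left(1 + 2 \cdot 12544\right)^{3}}{3}\right)\right) = \left(228698 + i \sqrt{31142}\right) \left(-158155 + \left(8 + \frac{\left(1 + 25088\right)^{3}}{3}\right)\right) = \left(228698 + i \sqrt{31142}\right) \left(-158155 + \left(8 + \frac{25089^{3}}{3}\right)\right) = \left(228698 + i \sqrt{31142}\right) \left(-158155 + \left(8 + \frac{1}{3} \cdot 15792469779969\right)\right) = \left(228698 + i \sqrt{31142}\right) \left(-158155 + \left(8 + 5264156593323\right)\right) = \left(228698 + i \sqrt{31142}\right) \left(-158155 + 5264156593331\right) = \left(228698 + i \sqrt{31142}\right) 5264156435176 = 1203902048411880848 + 5264156435176 i \sqrt{31142}$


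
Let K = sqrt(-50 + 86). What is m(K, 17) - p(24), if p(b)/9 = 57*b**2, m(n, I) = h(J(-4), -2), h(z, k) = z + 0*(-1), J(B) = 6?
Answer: -295482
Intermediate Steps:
h(z, k) = z (h(z, k) = z + 0 = z)
K = 6 (K = sqrt(36) = 6)
m(n, I) = 6
p(b) = 513*b**2 (p(b) = 9*(57*b**2) = 513*b**2)
m(K, 17) - p(24) = 6 - 513*24**2 = 6 - 513*576 = 6 - 1*295488 = 6 - 295488 = -295482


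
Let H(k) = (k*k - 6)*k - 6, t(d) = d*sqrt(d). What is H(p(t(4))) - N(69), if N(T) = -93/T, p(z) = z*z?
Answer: 6020373/23 ≈ 2.6176e+5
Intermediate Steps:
t(d) = d**(3/2)
p(z) = z**2
H(k) = -6 + k*(-6 + k**2) (H(k) = (k**2 - 6)*k - 6 = (-6 + k**2)*k - 6 = k*(-6 + k**2) - 6 = -6 + k*(-6 + k**2))
H(p(t(4))) - N(69) = (-6 + ((4**(3/2))**2)**3 - 6*(4**(3/2))**2) - (-93)/69 = (-6 + (8**2)**3 - 6*8**2) - (-93)/69 = (-6 + 64**3 - 6*64) - 1*(-31/23) = (-6 + 262144 - 384) + 31/23 = 261754 + 31/23 = 6020373/23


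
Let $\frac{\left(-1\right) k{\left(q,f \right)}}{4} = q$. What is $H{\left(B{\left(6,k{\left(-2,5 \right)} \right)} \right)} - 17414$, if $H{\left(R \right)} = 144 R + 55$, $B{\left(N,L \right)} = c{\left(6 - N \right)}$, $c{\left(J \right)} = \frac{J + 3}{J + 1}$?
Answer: $-16927$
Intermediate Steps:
$k{\left(q,f \right)} = - 4 q$
$c{\left(J \right)} = \frac{3 + J}{1 + J}$
$B{\left(N,L \right)} = \frac{9 - N}{7 - N}$ ($B{\left(N,L \right)} = \frac{3 - \left(-6 + N\right)}{1 - \left(-6 + N\right)} = \frac{9 - N}{7 - N}$)
$H{\left(R \right)} = 55 + 144 R$
$H{\left(B{\left(6,k{\left(-2,5 \right)} \right)} \right)} - 17414 = \left(55 + 144 \frac{-9 + 6}{-7 + 6}\right) - 17414 = \left(55 + 144 \frac{1}{-1} \left(-3\right)\right) - 17414 = \left(55 + 144 \left(\left(-1\right) \left(-3\right)\right)\right) - 17414 = \left(55 + 144 \cdot 3\right) - 17414 = \left(55 + 432\right) - 17414 = 487 - 17414 = -16927$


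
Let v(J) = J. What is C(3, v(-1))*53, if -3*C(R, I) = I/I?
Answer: -53/3 ≈ -17.667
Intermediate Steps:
C(R, I) = -⅓ (C(R, I) = -I/(3*I) = -⅓*1 = -⅓)
C(3, v(-1))*53 = -⅓*53 = -53/3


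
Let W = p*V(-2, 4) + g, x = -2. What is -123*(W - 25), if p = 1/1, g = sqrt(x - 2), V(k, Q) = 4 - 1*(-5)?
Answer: 1968 - 246*I ≈ 1968.0 - 246.0*I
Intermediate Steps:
V(k, Q) = 9 (V(k, Q) = 4 + 5 = 9)
g = 2*I (g = sqrt(-2 - 2) = sqrt(-4) = 2*I ≈ 2.0*I)
p = 1
W = 9 + 2*I (W = 1*9 + 2*I = 9 + 2*I ≈ 9.0 + 2.0*I)
-123*(W - 25) = -123*((9 + 2*I) - 25) = -123*(-16 + 2*I) = 1968 - 246*I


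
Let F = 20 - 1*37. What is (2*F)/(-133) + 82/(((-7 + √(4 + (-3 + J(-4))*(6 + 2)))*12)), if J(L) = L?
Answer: (-4025*I + 408*√13)/(798*(2*√13 + 7*I)) ≈ -0.21796 - 0.48788*I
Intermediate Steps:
F = -17 (F = 20 - 37 = -17)
(2*F)/(-133) + 82/(((-7 + √(4 + (-3 + J(-4))*(6 + 2)))*12)) = (2*(-17))/(-133) + 82/(((-7 + √(4 + (-3 - 4)*(6 + 2)))*12)) = -34*(-1/133) + 82/(((-7 + √(4 - 7*8))*12)) = 34/133 + 82/(((-7 + √(4 - 56))*12)) = 34/133 + 82/(((-7 + √(-52))*12)) = 34/133 + 82/(((-7 + 2*I*√13)*12)) = 34/133 + 82/(-84 + 24*I*√13)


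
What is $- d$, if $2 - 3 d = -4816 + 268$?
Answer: $- \frac{4550}{3} \approx -1516.7$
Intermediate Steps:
$d = \frac{4550}{3}$ ($d = \frac{2}{3} - \frac{-4816 + 268}{3} = \frac{2}{3} - -1516 = \frac{2}{3} + 1516 = \frac{4550}{3} \approx 1516.7$)
$- d = \left(-1\right) \frac{4550}{3} = - \frac{4550}{3}$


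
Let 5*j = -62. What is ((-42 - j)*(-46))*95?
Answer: 129352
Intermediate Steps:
j = -62/5 (j = (⅕)*(-62) = -62/5 ≈ -12.400)
((-42 - j)*(-46))*95 = ((-42 - 1*(-62/5))*(-46))*95 = ((-42 + 62/5)*(-46))*95 = -148/5*(-46)*95 = (6808/5)*95 = 129352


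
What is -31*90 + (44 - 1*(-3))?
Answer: -2743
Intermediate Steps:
-31*90 + (44 - 1*(-3)) = -2790 + (44 + 3) = -2790 + 47 = -2743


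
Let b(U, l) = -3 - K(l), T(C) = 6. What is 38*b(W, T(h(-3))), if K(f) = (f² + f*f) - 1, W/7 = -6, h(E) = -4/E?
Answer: -2812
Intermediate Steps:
W = -42 (W = 7*(-6) = -42)
K(f) = -1 + 2*f² (K(f) = (f² + f²) - 1 = 2*f² - 1 = -1 + 2*f²)
b(U, l) = -2 - 2*l² (b(U, l) = -3 - (-1 + 2*l²) = -3 + (1 - 2*l²) = -2 - 2*l²)
38*b(W, T(h(-3))) = 38*(-2 - 2*6²) = 38*(-2 - 2*36) = 38*(-2 - 72) = 38*(-74) = -2812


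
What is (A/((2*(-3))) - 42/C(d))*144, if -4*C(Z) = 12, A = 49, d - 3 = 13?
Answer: 840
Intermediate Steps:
d = 16 (d = 3 + 13 = 16)
C(Z) = -3 (C(Z) = -¼*12 = -3)
(A/((2*(-3))) - 42/C(d))*144 = (49/((2*(-3))) - 42/(-3))*144 = (49/(-6) - 42*(-⅓))*144 = (49*(-⅙) + 14)*144 = (-49/6 + 14)*144 = (35/6)*144 = 840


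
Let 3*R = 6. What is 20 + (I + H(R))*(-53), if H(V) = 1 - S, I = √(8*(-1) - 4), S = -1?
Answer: -86 - 106*I*√3 ≈ -86.0 - 183.6*I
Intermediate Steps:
R = 2 (R = (⅓)*6 = 2)
I = 2*I*√3 (I = √(-8 - 4) = √(-12) = 2*I*√3 ≈ 3.4641*I)
H(V) = 2 (H(V) = 1 - 1*(-1) = 1 + 1 = 2)
20 + (I + H(R))*(-53) = 20 + (2*I*√3 + 2)*(-53) = 20 + (2 + 2*I*√3)*(-53) = 20 + (-106 - 106*I*√3) = -86 - 106*I*√3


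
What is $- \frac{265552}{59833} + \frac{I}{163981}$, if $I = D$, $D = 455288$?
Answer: $- \frac{16304235608}{9811475173} \approx -1.6618$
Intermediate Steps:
$I = 455288$
$- \frac{265552}{59833} + \frac{I}{163981} = - \frac{265552}{59833} + \frac{455288}{163981} = - \frac{16304235608}{9811475173}$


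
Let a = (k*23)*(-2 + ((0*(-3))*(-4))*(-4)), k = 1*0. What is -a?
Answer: 0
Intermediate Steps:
k = 0
a = 0 (a = (0*23)*(-2 + ((0*(-3))*(-4))*(-4)) = 0*(-2 + (0*(-4))*(-4)) = 0*(-2 + 0*(-4)) = 0*(-2 + 0) = 0*(-2) = 0)
-a = -1*0 = 0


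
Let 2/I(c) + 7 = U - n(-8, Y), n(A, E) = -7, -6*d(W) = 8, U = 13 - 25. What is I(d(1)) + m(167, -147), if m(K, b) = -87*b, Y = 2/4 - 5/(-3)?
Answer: 76733/6 ≈ 12789.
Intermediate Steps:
U = -12
Y = 13/6 (Y = 2*(¼) - 5*(-⅓) = ½ + 5/3 = 13/6 ≈ 2.1667)
d(W) = -4/3 (d(W) = -⅙*8 = -4/3)
I(c) = -⅙ (I(c) = 2/(-7 + (-12 - 1*(-7))) = 2/(-7 + (-12 + 7)) = 2/(-7 - 5) = 2/(-12) = 2*(-1/12) = -⅙)
I(d(1)) + m(167, -147) = -⅙ - 87*(-147) = -⅙ + 12789 = 76733/6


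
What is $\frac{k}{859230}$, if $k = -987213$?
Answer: $- \frac{329071}{286410} \approx -1.149$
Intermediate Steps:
$\frac{k}{859230} = - \frac{987213}{859230} = \left(-987213\right) \frac{1}{859230} = - \frac{329071}{286410}$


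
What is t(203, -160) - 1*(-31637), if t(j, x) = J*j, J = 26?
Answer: 36915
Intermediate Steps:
t(j, x) = 26*j
t(203, -160) - 1*(-31637) = 26*203 - 1*(-31637) = 5278 + 31637 = 36915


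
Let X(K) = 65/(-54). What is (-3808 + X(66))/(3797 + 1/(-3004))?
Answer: -308956894/307967049 ≈ -1.0032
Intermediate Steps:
X(K) = -65/54 (X(K) = 65*(-1/54) = -65/54)
(-3808 + X(66))/(3797 + 1/(-3004)) = (-3808 - 65/54)/(3797 + 1/(-3004)) = -205697/(54*(3797 - 1/3004)) = -205697/(54*11406187/3004) = -205697/54*3004/11406187 = -308956894/307967049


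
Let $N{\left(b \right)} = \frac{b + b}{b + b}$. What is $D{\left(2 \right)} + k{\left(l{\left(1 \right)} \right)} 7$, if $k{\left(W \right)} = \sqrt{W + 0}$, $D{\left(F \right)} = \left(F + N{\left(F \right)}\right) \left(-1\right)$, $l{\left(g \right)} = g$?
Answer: $4$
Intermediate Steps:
$N{\left(b \right)} = 1$ ($N{\left(b \right)} = \frac{2 b}{2 b} = 2 b \frac{1}{2 b} = 1$)
$D{\left(F \right)} = -1 - F$ ($D{\left(F \right)} = \left(F + 1\right) \left(-1\right) = \left(1 + F\right) \left(-1\right) = -1 - F$)
$k{\left(W \right)} = \sqrt{W}$
$D{\left(2 \right)} + k{\left(l{\left(1 \right)} \right)} 7 = \left(-1 - 2\right) + \sqrt{1} \cdot 7 = \left(-1 - 2\right) + 1 \cdot 7 = -3 + 7 = 4$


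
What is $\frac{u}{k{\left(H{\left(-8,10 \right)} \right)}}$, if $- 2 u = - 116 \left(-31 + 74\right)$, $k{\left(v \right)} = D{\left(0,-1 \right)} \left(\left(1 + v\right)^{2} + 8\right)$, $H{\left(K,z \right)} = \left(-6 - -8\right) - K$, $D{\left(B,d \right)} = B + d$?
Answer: $- \frac{58}{3} \approx -19.333$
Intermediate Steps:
$H{\left(K,z \right)} = 2 - K$ ($H{\left(K,z \right)} = \left(-6 + 8\right) - K = 2 - K$)
$k{\left(v \right)} = -8 - \left(1 + v\right)^{2}$ ($k{\left(v \right)} = \left(0 - 1\right) \left(\left(1 + v\right)^{2} + 8\right) = - (8 + \left(1 + v\right)^{2}) = -8 - \left(1 + v\right)^{2}$)
$u = 2494$ ($u = - \frac{\left(-116\right) \left(-31 + 74\right)}{2} = - \frac{\left(-116\right) 43}{2} = \left(- \frac{1}{2}\right) \left(-4988\right) = 2494$)
$\frac{u}{k{\left(H{\left(-8,10 \right)} \right)}} = \frac{2494}{-8 - \left(1 + \left(2 - -8\right)\right)^{2}} = \frac{2494}{-8 - \left(1 + \left(2 + 8\right)\right)^{2}} = \frac{2494}{-8 - \left(1 + 10\right)^{2}} = \frac{2494}{-8 - 11^{2}} = \frac{2494}{-8 - 121} = \frac{2494}{-129} = 2494 \left(- \frac{1}{129}\right) = - \frac{58}{3}$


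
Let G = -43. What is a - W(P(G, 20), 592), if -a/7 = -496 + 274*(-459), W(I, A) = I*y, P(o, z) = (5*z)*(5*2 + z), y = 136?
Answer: 475834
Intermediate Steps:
P(o, z) = 5*z*(10 + z) (P(o, z) = (5*z)*(10 + z) = 5*z*(10 + z))
W(I, A) = 136*I (W(I, A) = I*136 = 136*I)
a = 883834 (a = -7*(-496 + 274*(-459)) = -7*(-496 - 125766) = -7*(-126262) = 883834)
a - W(P(G, 20), 592) = 883834 - 136*5*20*(10 + 20) = 883834 - 136*5*20*30 = 883834 - 136*3000 = 883834 - 1*408000 = 883834 - 408000 = 475834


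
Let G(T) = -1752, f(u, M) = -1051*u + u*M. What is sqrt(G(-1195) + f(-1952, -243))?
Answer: 2*sqrt(631034) ≈ 1588.8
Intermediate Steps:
f(u, M) = -1051*u + M*u
sqrt(G(-1195) + f(-1952, -243)) = sqrt(-1752 - 1952*(-1051 - 243)) = sqrt(-1752 - 1952*(-1294)) = sqrt(-1752 + 2525888) = sqrt(2524136) = 2*sqrt(631034)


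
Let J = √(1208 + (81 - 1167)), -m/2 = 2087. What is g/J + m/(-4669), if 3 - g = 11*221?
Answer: 4174/4669 - 1214*√122/61 ≈ -218.93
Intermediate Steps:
m = -4174 (m = -2*2087 = -4174)
g = -2428 (g = 3 - 11*221 = 3 - 1*2431 = 3 - 2431 = -2428)
J = √122 (J = √(1208 - 1086) = √122 ≈ 11.045)
g/J + m/(-4669) = -2428*√122/122 - 4174/(-4669) = -1214*√122/61 - 4174*(-1/4669) = -1214*√122/61 + 4174/4669 = 4174/4669 - 1214*√122/61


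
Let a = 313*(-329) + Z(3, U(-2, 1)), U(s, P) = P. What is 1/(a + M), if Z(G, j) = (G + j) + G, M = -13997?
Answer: -1/116967 ≈ -8.5494e-6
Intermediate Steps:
Z(G, j) = j + 2*G
a = -102970 (a = 313*(-329) + (1 + 2*3) = -102977 + (1 + 6) = -102977 + 7 = -102970)
1/(a + M) = 1/(-102970 - 13997) = 1/(-116967) = -1/116967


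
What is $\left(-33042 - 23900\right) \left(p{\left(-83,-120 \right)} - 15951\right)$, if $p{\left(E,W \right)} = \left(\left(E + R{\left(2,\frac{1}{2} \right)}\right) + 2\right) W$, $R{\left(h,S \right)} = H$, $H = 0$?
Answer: $354805602$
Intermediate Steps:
$R{\left(h,S \right)} = 0$
$p{\left(E,W \right)} = W \left(2 + E\right)$ ($p{\left(E,W \right)} = \left(\left(E + 0\right) + 2\right) W = \left(E + 2\right) W = \left(2 + E\right) W = W \left(2 + E\right)$)
$\left(-33042 - 23900\right) \left(p{\left(-83,-120 \right)} - 15951\right) = \left(-33042 - 23900\right) \left(- 120 \left(2 - 83\right) - 15951\right) = - 56942 \left(\left(-120\right) \left(-81\right) - 15951\right) = - 56942 \left(9720 - 15951\right) = \left(-56942\right) \left(-6231\right) = 354805602$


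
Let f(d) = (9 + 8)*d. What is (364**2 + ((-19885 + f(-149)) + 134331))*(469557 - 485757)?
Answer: -3959425800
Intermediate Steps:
f(d) = 17*d
(364**2 + ((-19885 + f(-149)) + 134331))*(469557 - 485757) = (364**2 + ((-19885 + 17*(-149)) + 134331))*(469557 - 485757) = (132496 + ((-19885 - 2533) + 134331))*(-16200) = (132496 + (-22418 + 134331))*(-16200) = (132496 + 111913)*(-16200) = 244409*(-16200) = -3959425800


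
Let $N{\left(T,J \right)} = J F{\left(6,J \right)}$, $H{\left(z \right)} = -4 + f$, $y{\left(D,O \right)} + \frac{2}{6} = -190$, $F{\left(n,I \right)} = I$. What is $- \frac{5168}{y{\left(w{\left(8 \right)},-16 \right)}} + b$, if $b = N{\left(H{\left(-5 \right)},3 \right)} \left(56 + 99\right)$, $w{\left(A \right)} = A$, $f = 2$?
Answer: $\frac{812049}{571} \approx 1422.2$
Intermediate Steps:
$y{\left(D,O \right)} = - \frac{571}{3}$ ($y{\left(D,O \right)} = - \frac{1}{3} - 190 = - \frac{571}{3}$)
$H{\left(z \right)} = -2$ ($H{\left(z \right)} = -4 + 2 = -2$)
$N{\left(T,J \right)} = J^{2}$ ($N{\left(T,J \right)} = J J = J^{2}$)
$b = 1395$ ($b = 3^{2} \left(56 + 99\right) = 9 \cdot 155 = 1395$)
$- \frac{5168}{y{\left(w{\left(8 \right)},-16 \right)}} + b = - \frac{5168}{- \frac{571}{3}} + 1395 = \left(-5168\right) \left(- \frac{3}{571}\right) + 1395 = \frac{15504}{571} + 1395 = \frac{812049}{571}$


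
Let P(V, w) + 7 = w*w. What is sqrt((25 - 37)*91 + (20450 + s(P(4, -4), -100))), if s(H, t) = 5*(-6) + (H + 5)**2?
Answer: 2*sqrt(4881) ≈ 139.73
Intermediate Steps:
P(V, w) = -7 + w**2 (P(V, w) = -7 + w*w = -7 + w**2)
s(H, t) = -30 + (5 + H)**2
sqrt((25 - 37)*91 + (20450 + s(P(4, -4), -100))) = sqrt((25 - 37)*91 + (20450 + (-30 + (5 + (-7 + (-4)**2))**2))) = sqrt(-12*91 + (20450 + (-30 + (5 + (-7 + 16))**2))) = sqrt(-1092 + (20450 + (-30 + (5 + 9)**2))) = sqrt(-1092 + (20450 + (-30 + 14**2))) = sqrt(-1092 + (20450 + (-30 + 196))) = sqrt(-1092 + (20450 + 166)) = sqrt(-1092 + 20616) = sqrt(19524) = 2*sqrt(4881)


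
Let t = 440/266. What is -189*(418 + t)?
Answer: -1506978/19 ≈ -79315.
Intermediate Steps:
t = 220/133 (t = 440*(1/266) = 220/133 ≈ 1.6541)
-189*(418 + t) = -189*(418 + 220/133) = -189*55814/133 = -1506978/19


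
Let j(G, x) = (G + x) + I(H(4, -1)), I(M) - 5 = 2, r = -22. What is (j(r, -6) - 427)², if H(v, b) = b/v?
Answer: 200704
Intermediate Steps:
H(v, b) = b/v
I(M) = 7 (I(M) = 5 + 2 = 7)
j(G, x) = 7 + G + x (j(G, x) = (G + x) + 7 = 7 + G + x)
(j(r, -6) - 427)² = ((7 - 22 - 6) - 427)² = (-21 - 427)² = (-448)² = 200704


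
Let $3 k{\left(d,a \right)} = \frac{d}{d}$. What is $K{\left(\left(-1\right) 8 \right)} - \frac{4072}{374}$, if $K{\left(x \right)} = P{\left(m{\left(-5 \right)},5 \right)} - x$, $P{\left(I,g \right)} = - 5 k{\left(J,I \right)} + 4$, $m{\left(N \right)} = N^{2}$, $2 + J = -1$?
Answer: $- \frac{311}{561} \approx -0.55437$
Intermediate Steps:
$J = -3$ ($J = -2 - 1 = -3$)
$k{\left(d,a \right)} = \frac{1}{3}$ ($k{\left(d,a \right)} = \frac{d \frac{1}{d}}{3} = \frac{1}{3} \cdot 1 = \frac{1}{3}$)
$P{\left(I,g \right)} = \frac{7}{3}$ ($P{\left(I,g \right)} = \left(-5\right) \frac{1}{3} + 4 = - \frac{5}{3} + 4 = \frac{7}{3}$)
$K{\left(x \right)} = \frac{7}{3} - x$
$K{\left(\left(-1\right) 8 \right)} - \frac{4072}{374} = \left(\frac{7}{3} - \left(-1\right) 8\right) - \frac{4072}{374} = \left(\frac{7}{3} - -8\right) - \frac{2036}{187} = \left(\frac{7}{3} + 8\right) - \frac{2036}{187} = \frac{31}{3} - \frac{2036}{187} = - \frac{311}{561}$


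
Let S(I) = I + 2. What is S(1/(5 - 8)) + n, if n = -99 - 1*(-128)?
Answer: 92/3 ≈ 30.667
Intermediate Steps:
S(I) = 2 + I
n = 29 (n = -99 + 128 = 29)
S(1/(5 - 8)) + n = (2 + 1/(5 - 8)) + 29 = (2 + 1/(-3)) + 29 = (2 - ⅓) + 29 = 5/3 + 29 = 92/3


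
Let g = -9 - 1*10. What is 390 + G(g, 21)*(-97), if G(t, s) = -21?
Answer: 2427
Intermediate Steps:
g = -19 (g = -9 - 10 = -19)
390 + G(g, 21)*(-97) = 390 - 21*(-97) = 390 + 2037 = 2427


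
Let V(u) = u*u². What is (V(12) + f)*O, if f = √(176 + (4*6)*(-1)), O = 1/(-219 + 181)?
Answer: -864/19 - √38/19 ≈ -45.798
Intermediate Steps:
V(u) = u³
O = -1/38 (O = 1/(-38) = -1/38 ≈ -0.026316)
f = 2*√38 (f = √(176 + 24*(-1)) = √(176 - 24) = √152 = 2*√38 ≈ 12.329)
(V(12) + f)*O = (12³ + 2*√38)*(-1/38) = (1728 + 2*√38)*(-1/38) = -864/19 - √38/19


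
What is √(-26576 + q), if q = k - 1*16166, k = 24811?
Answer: I*√17931 ≈ 133.91*I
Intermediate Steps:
q = 8645 (q = 24811 - 1*16166 = 24811 - 16166 = 8645)
√(-26576 + q) = √(-26576 + 8645) = √(-17931) = I*√17931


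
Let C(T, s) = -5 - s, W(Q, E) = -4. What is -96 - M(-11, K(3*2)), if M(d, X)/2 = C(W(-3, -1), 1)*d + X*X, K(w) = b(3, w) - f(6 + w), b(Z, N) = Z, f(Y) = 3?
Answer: -228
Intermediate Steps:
K(w) = 0 (K(w) = 3 - 1*3 = 3 - 3 = 0)
M(d, X) = -12*d + 2*X² (M(d, X) = 2*((-5 - 1*1)*d + X*X) = 2*((-5 - 1)*d + X²) = 2*(-6*d + X²) = 2*(X² - 6*d) = -12*d + 2*X²)
-96 - M(-11, K(3*2)) = -96 - (-12*(-11) + 2*0²) = -96 - (132 + 2*0) = -96 - (132 + 0) = -96 - 1*132 = -96 - 132 = -228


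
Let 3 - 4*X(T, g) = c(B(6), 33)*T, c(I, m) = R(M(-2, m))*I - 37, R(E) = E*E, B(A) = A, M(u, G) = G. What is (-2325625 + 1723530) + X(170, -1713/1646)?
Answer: -3512867/4 ≈ -8.7822e+5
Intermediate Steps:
R(E) = E²
c(I, m) = -37 + I*m² (c(I, m) = m²*I - 37 = I*m² - 37 = -37 + I*m²)
X(T, g) = ¾ - 6497*T/4 (X(T, g) = ¾ - (-37 + 6*33²)*T/4 = ¾ - (-37 + 6*1089)*T/4 = ¾ - (-37 + 6534)*T/4 = ¾ - 6497*T/4)
(-2325625 + 1723530) + X(170, -1713/1646) = (-2325625 + 1723530) + (¾ - 6497/4*170) = -602095 + (¾ - 552245/2) = -602095 - 1104487/4 = -3512867/4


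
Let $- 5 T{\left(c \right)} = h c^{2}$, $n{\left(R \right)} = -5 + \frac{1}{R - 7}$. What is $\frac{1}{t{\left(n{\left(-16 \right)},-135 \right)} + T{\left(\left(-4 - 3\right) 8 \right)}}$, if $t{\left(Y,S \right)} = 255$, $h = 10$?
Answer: $- \frac{1}{6017} \approx -0.0001662$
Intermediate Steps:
$n{\left(R \right)} = -5 + \frac{1}{-7 + R}$
$T{\left(c \right)} = - 2 c^{2}$ ($T{\left(c \right)} = - \frac{10 c^{2}}{5} = - 2 c^{2}$)
$\frac{1}{t{\left(n{\left(-16 \right)},-135 \right)} + T{\left(\left(-4 - 3\right) 8 \right)}} = \frac{1}{255 - 2 \left(\left(-4 - 3\right) 8\right)^{2}} = \frac{1}{255 - 2 \left(\left(-7\right) 8\right)^{2}} = \frac{1}{255 - 2 \left(-56\right)^{2}} = \frac{1}{255 - 6272} = \frac{1}{-6017} = - \frac{1}{6017}$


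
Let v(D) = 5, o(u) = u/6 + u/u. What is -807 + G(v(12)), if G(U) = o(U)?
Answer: -4831/6 ≈ -805.17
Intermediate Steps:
o(u) = 1 + u/6 (o(u) = u*(1/6) + 1 = u/6 + 1 = 1 + u/6)
G(U) = 1 + U/6
-807 + G(v(12)) = -807 + (1 + (1/6)*5) = -807 + (1 + 5/6) = -807 + 11/6 = -4831/6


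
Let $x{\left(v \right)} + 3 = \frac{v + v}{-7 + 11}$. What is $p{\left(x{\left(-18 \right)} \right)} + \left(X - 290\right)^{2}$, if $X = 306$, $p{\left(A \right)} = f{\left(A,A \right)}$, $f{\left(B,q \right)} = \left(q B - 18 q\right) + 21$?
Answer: $637$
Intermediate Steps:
$f{\left(B,q \right)} = 21 - 18 q + B q$ ($f{\left(B,q \right)} = \left(B q - 18 q\right) + 21 = \left(- 18 q + B q\right) + 21 = 21 - 18 q + B q$)
$x{\left(v \right)} = -3 + \frac{v}{2}$ ($x{\left(v \right)} = -3 + \frac{v + v}{-7 + 11} = -3 + \frac{2 v}{4} = -3 + 2 v \frac{1}{4} = -3 + \frac{v}{2}$)
$p{\left(A \right)} = 21 + A^{2} - 18 A$ ($p{\left(A \right)} = 21 - 18 A + A A = 21 - 18 A + A^{2} = 21 + A^{2} - 18 A$)
$p{\left(x{\left(-18 \right)} \right)} + \left(X - 290\right)^{2} = \left(21 + \left(-3 + \frac{1}{2} \left(-18\right)\right)^{2} - 18 \left(-3 + \frac{1}{2} \left(-18\right)\right)\right) + \left(306 - 290\right)^{2} = \left(21 + \left(-3 - 9\right)^{2} - 18 \left(-3 - 9\right)\right) + 16^{2} = \left(21 + \left(-12\right)^{2} - -216\right) + 256 = \left(21 + 144 + 216\right) + 256 = 381 + 256 = 637$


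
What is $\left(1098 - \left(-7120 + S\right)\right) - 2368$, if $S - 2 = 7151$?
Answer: $-1303$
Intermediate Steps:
$S = 7153$ ($S = 2 + 7151 = 7153$)
$\left(1098 - \left(-7120 + S\right)\right) - 2368 = \left(1098 + \left(7120 - 7153\right)\right) - 2368 = \left(1098 - 33\right) - 2368 = 1065 - 2368 = -1303$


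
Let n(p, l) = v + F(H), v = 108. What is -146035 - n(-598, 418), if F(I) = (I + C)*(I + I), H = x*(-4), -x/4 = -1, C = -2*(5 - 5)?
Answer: -146655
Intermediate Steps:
C = 0 (C = -2*0 = 0)
x = 4 (x = -4*(-1) = 4)
H = -16 (H = 4*(-4) = -16)
F(I) = 2*I**2 (F(I) = (I + 0)*(I + I) = I*(2*I) = 2*I**2)
n(p, l) = 620 (n(p, l) = 108 + 2*(-16)**2 = 108 + 2*256 = 108 + 512 = 620)
-146035 - n(-598, 418) = -146035 - 1*620 = -146035 - 620 = -146655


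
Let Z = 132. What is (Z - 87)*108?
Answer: 4860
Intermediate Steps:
(Z - 87)*108 = (132 - 87)*108 = 45*108 = 4860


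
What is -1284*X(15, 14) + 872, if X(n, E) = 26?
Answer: -32512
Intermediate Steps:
-1284*X(15, 14) + 872 = -1284*26 + 872 = -33384 + 872 = -32512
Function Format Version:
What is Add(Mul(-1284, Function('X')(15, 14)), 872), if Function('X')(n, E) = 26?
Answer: -32512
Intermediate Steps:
Add(Mul(-1284, Function('X')(15, 14)), 872) = Add(Mul(-1284, 26), 872) = Add(-33384, 872) = -32512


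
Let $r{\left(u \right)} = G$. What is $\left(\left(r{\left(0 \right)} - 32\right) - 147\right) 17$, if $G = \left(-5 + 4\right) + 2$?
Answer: $-3026$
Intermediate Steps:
$G = 1$ ($G = -1 + 2 = 1$)
$r{\left(u \right)} = 1$
$\left(\left(r{\left(0 \right)} - 32\right) - 147\right) 17 = \left(\left(1 - 32\right) - 147\right) 17 = \left(-31 - 147\right) 17 = \left(-178\right) 17 = -3026$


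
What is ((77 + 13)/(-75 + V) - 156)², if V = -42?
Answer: 4153444/169 ≈ 24577.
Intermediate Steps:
((77 + 13)/(-75 + V) - 156)² = ((77 + 13)/(-75 - 42) - 156)² = (90/(-117) - 156)² = (90*(-1/117) - 156)² = (-10/13 - 156)² = (-2038/13)² = 4153444/169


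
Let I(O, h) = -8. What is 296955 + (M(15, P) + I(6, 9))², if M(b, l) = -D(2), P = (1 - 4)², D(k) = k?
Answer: 297055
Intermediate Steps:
P = 9 (P = (-3)² = 9)
M(b, l) = -2 (M(b, l) = -1*2 = -2)
296955 + (M(15, P) + I(6, 9))² = 296955 + (-2 - 8)² = 296955 + (-10)² = 296955 + 100 = 297055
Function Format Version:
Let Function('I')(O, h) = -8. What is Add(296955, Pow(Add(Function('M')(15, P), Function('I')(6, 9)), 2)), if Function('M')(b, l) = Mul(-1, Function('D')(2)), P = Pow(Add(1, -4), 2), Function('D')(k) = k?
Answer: 297055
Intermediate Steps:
P = 9 (P = Pow(-3, 2) = 9)
Function('M')(b, l) = -2 (Function('M')(b, l) = Mul(-1, 2) = -2)
Add(296955, Pow(Add(Function('M')(15, P), Function('I')(6, 9)), 2)) = Add(296955, Pow(Add(-2, -8), 2)) = Add(296955, Pow(-10, 2)) = Add(296955, 100) = 297055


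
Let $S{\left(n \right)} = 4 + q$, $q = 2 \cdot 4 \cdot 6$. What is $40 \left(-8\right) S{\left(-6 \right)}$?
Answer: $-16640$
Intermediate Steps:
$q = 48$ ($q = 8 \cdot 6 = 48$)
$S{\left(n \right)} = 52$ ($S{\left(n \right)} = 4 + 48 = 52$)
$40 \left(-8\right) S{\left(-6 \right)} = 40 \left(-8\right) 52 = \left(-320\right) 52 = -16640$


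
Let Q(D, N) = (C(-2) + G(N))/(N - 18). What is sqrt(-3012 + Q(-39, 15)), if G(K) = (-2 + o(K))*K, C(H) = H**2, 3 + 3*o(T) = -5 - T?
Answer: I*sqrt(2965) ≈ 54.452*I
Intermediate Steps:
o(T) = -8/3 - T/3 (o(T) = -1 + (-5 - T)/3 = -1 + (-5/3 - T/3) = -8/3 - T/3)
G(K) = K*(-14/3 - K/3) (G(K) = (-2 + (-8/3 - K/3))*K = (-14/3 - K/3)*K = K*(-14/3 - K/3))
Q(D, N) = (4 - N*(14 + N)/3)/(-18 + N) (Q(D, N) = ((-2)**2 - N*(14 + N)/3)/(N - 18) = (4 - N*(14 + N)/3)/(-18 + N))
sqrt(-3012 + Q(-39, 15)) = sqrt(-3012 + (12 - 1*15*(14 + 15))/(3*(-18 + 15))) = sqrt(-3012 + (1/3)*(12 - 1*15*29)/(-3)) = sqrt(-3012 + (1/3)*(-1/3)*(12 - 435)) = sqrt(-3012 + (1/3)*(-1/3)*(-423)) = sqrt(-3012 + 47) = sqrt(-2965) = I*sqrt(2965)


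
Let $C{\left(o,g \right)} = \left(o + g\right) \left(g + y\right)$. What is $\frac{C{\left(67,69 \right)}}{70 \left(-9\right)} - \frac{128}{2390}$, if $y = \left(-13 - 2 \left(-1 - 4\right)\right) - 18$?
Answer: $- \frac{261376}{25095} \approx -10.415$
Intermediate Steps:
$y = -21$ ($y = \left(-13 - -10\right) - 18 = \left(-13 + 10\right) - 18 = -3 - 18 = -21$)
$C{\left(o,g \right)} = \left(-21 + g\right) \left(g + o\right)$ ($C{\left(o,g \right)} = \left(o + g\right) \left(g - 21\right) = \left(g + o\right) \left(-21 + g\right) = \left(-21 + g\right) \left(g + o\right)$)
$\frac{C{\left(67,69 \right)}}{70 \left(-9\right)} - \frac{128}{2390} = \frac{69^{2} - 1449 - 1407 + 69 \cdot 67}{70 \left(-9\right)} - \frac{128}{2390} = \frac{4761 - 1449 - 1407 + 4623}{-630} - \frac{64}{1195} = 6528 \left(- \frac{1}{630}\right) - \frac{64}{1195} = - \frac{1088}{105} - \frac{64}{1195} = - \frac{261376}{25095}$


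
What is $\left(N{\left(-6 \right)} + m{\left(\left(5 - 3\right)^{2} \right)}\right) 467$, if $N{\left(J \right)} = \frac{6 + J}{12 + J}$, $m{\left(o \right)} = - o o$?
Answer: $-7472$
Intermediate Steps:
$m{\left(o \right)} = - o^{2}$
$N{\left(J \right)} = \frac{6 + J}{12 + J}$
$\left(N{\left(-6 \right)} + m{\left(\left(5 - 3\right)^{2} \right)}\right) 467 = \left(\frac{6 - 6}{12 - 6} - \left(\left(5 - 3\right)^{2}\right)^{2}\right) 467 = \left(\frac{1}{6} \cdot 0 - \left(2^{2}\right)^{2}\right) 467 = \left(\frac{1}{6} \cdot 0 - 4^{2}\right) 467 = \left(0 - 16\right) 467 = \left(-16\right) 467 = -7472$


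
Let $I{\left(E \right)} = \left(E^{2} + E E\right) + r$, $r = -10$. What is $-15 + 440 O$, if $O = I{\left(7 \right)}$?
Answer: $38705$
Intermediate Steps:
$I{\left(E \right)} = -10 + 2 E^{2}$ ($I{\left(E \right)} = \left(E^{2} + E E\right) - 10 = \left(E^{2} + E^{2}\right) - 10 = 2 E^{2} - 10 = -10 + 2 E^{2}$)
$O = 88$ ($O = -10 + 2 \cdot 7^{2} = -10 + 2 \cdot 49 = -10 + 98 = 88$)
$-15 + 440 O = -15 + 440 \cdot 88 = -15 + 38720 = 38705$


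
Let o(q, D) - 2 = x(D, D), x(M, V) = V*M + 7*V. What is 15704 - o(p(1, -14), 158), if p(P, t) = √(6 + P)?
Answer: -10368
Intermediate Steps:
x(M, V) = 7*V + M*V (x(M, V) = M*V + 7*V = 7*V + M*V)
o(q, D) = 2 + D*(7 + D)
15704 - o(p(1, -14), 158) = 15704 - (2 + 158*(7 + 158)) = 15704 - (2 + 158*165) = 15704 - (2 + 26070) = 15704 - 1*26072 = 15704 - 26072 = -10368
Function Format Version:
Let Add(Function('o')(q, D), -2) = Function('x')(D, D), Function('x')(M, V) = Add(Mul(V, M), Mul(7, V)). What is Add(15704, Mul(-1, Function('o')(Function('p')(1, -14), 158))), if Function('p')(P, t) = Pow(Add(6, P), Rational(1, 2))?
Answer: -10368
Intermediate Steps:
Function('x')(M, V) = Add(Mul(7, V), Mul(M, V)) (Function('x')(M, V) = Add(Mul(M, V), Mul(7, V)) = Add(Mul(7, V), Mul(M, V)))
Function('o')(q, D) = Add(2, Mul(D, Add(7, D)))
Add(15704, Mul(-1, Function('o')(Function('p')(1, -14), 158))) = Add(15704, Mul(-1, Add(2, Mul(158, Add(7, 158))))) = Add(15704, Mul(-1, Add(2, Mul(158, 165)))) = Add(15704, Mul(-1, Add(2, 26070))) = Add(15704, Mul(-1, 26072)) = Add(15704, -26072) = -10368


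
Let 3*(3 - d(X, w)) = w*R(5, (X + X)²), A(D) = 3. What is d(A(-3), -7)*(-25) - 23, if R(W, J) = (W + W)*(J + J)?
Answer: -42098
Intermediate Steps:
R(W, J) = 4*J*W (R(W, J) = (2*W)*(2*J) = 4*J*W)
d(X, w) = 3 - 80*w*X²/3 (d(X, w) = 3 - w*4*(X + X)²*5/3 = 3 - w*4*(2*X)²*5/3 = 3 - w*4*(4*X²)*5/3 = 3 - w*80*X²/3 = 3 - 80*w*X²/3)
d(A(-3), -7)*(-25) - 23 = (3 - 80/3*(-7)*3²)*(-25) - 23 = (3 - 80/3*(-7)*9)*(-25) - 23 = (3 + 1680)*(-25) - 23 = 1683*(-25) - 23 = -42075 - 23 = -42098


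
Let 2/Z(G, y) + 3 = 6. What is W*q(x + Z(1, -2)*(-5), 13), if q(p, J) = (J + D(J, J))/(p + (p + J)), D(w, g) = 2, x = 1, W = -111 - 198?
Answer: -2781/5 ≈ -556.20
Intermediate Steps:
Z(G, y) = 2/3 (Z(G, y) = 2/(-3 + 6) = 2/3)
W = -309
q(p, J) = (2 + J)/(J + 2*p) (q(p, J) = (J + 2)/(p + (p + J)) = (2 + J)/(p + (J + p)) = (2 + J)/(J + 2*p))
W*q(x + Z(1, -2)*(-5), 13) = -309*(2 + 13)/(13 + 2*(1 + (2/3)*(-5))) = -309*15/(13 + 2*(1 - 10/3)) = -309*15/(13 + 2*(-7/3)) = -309*15/(13 - 14/3) = -309*15/25/3 = -927*15/25 = -309*9/5 = -2781/5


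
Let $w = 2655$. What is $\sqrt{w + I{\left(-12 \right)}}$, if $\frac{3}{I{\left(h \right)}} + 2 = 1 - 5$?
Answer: $\frac{\sqrt{10618}}{2} \approx 51.522$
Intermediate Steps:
$I{\left(h \right)} = - \frac{1}{2}$ ($I{\left(h \right)} = \frac{3}{-2 + \left(1 - 5\right)} = \frac{3}{-2 - 4} = \frac{3}{-6} = 3 \left(- \frac{1}{6}\right) = - \frac{1}{2}$)
$\sqrt{w + I{\left(-12 \right)}} = \sqrt{2655 - \frac{1}{2}} = \sqrt{\frac{5309}{2}} = \frac{\sqrt{10618}}{2}$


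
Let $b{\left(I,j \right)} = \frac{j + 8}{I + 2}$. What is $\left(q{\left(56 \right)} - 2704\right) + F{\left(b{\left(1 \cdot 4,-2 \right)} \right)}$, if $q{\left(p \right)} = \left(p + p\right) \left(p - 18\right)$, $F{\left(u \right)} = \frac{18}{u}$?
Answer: $1570$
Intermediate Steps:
$b{\left(I,j \right)} = \frac{8 + j}{2 + I}$
$q{\left(p \right)} = 2 p \left(-18 + p\right)$
$\left(q{\left(56 \right)} - 2704\right) + F{\left(b{\left(1 \cdot 4,-2 \right)} \right)} = \left(2 \cdot 56 \left(-18 + 56\right) - 2704\right) + \frac{18}{\frac{1}{2 + 1 \cdot 4} \left(8 - 2\right)} = \left(2 \cdot 56 \cdot 38 - 2704\right) + \frac{18}{\frac{1}{2 + 4} \cdot 6} = \left(4256 - 2704\right) + \frac{18}{\frac{1}{6} \cdot 6} = 1552 + \frac{18}{\frac{1}{6} \cdot 6} = 1552 + \frac{18}{1} = 1552 + 18 \cdot 1 = 1552 + 18 = 1570$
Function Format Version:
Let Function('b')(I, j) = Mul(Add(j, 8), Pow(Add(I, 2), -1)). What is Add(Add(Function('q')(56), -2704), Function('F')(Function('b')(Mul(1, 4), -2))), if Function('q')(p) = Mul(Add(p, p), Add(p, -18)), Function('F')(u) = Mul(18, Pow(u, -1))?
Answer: 1570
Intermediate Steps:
Function('b')(I, j) = Mul(Pow(Add(2, I), -1), Add(8, j)) (Function('b')(I, j) = Mul(Add(8, j), Pow(Add(2, I), -1)) = Mul(Pow(Add(2, I), -1), Add(8, j)))
Function('q')(p) = Mul(2, p, Add(-18, p)) (Function('q')(p) = Mul(Mul(2, p), Add(-18, p)) = Mul(2, p, Add(-18, p)))
Add(Add(Function('q')(56), -2704), Function('F')(Function('b')(Mul(1, 4), -2))) = Add(Add(Mul(2, 56, Add(-18, 56)), -2704), Mul(18, Pow(Mul(Pow(Add(2, Mul(1, 4)), -1), Add(8, -2)), -1))) = Add(Add(Mul(2, 56, 38), -2704), Mul(18, Pow(Mul(Pow(Add(2, 4), -1), 6), -1))) = Add(Add(4256, -2704), Mul(18, Pow(Mul(Pow(6, -1), 6), -1))) = Add(1552, Mul(18, Pow(Mul(Rational(1, 6), 6), -1))) = Add(1552, Mul(18, Pow(1, -1))) = Add(1552, Mul(18, 1)) = Add(1552, 18) = 1570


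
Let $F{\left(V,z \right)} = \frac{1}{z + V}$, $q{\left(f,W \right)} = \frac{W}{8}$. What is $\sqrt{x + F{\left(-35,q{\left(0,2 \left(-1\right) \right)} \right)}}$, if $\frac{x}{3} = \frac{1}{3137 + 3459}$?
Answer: $\frac{i \sqrt{6036166149}}{465018} \approx 0.16707 i$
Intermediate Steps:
$q{\left(f,W \right)} = \frac{W}{8}$ ($q{\left(f,W \right)} = W \frac{1}{8} = \frac{W}{8}$)
$x = \frac{3}{6596}$ ($x = \frac{3}{3137 + 3459} = \frac{3}{6596} \approx 0.00045482$)
$F{\left(V,z \right)} = \frac{1}{V + z}$
$\sqrt{x + F{\left(-35,q{\left(0,2 \left(-1\right) \right)} \right)}} = \sqrt{\frac{3}{6596} + \frac{1}{-35 + \frac{2 \left(-1\right)}{8}}} = \sqrt{\frac{3}{6596} + \frac{1}{-35 + \frac{1}{8} \left(-2\right)}} = \sqrt{\frac{3}{6596} + \frac{1}{-35 - \frac{1}{4}}} = \sqrt{\frac{3}{6596} + \frac{1}{- \frac{141}{4}}} = \sqrt{\frac{3}{6596} - \frac{4}{141}} = \sqrt{- \frac{25961}{930036}} = \frac{i \sqrt{6036166149}}{465018}$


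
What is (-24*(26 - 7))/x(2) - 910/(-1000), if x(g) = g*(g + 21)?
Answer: -20707/2300 ≈ -9.0030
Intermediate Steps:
x(g) = g*(21 + g)
(-24*(26 - 7))/x(2) - 910/(-1000) = (-24*(26 - 7))/((2*(21 + 2))) - 910/(-1000) = (-24*19)/((2*23)) - 910*(-1/1000) = -456/46 + 91/100 = -456*1/46 + 91/100 = -228/23 + 91/100 = -20707/2300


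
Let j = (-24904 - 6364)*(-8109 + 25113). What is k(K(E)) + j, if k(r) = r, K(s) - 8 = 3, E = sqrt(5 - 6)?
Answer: -531681061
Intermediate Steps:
E = I (E = sqrt(-1) = I ≈ 1.0*I)
K(s) = 11 (K(s) = 8 + 3 = 11)
j = -531681072 (j = -31268*17004 = -531681072)
k(K(E)) + j = 11 - 531681072 = -531681061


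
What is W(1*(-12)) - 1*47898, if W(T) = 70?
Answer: -47828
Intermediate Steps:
W(1*(-12)) - 1*47898 = 70 - 1*47898 = 70 - 47898 = -47828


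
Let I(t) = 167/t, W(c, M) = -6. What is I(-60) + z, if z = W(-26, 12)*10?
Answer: -3767/60 ≈ -62.783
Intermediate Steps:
z = -60 (z = -6*10 = -60)
I(-60) + z = 167/(-60) - 60 = 167*(-1/60) - 60 = -167/60 - 60 = -3767/60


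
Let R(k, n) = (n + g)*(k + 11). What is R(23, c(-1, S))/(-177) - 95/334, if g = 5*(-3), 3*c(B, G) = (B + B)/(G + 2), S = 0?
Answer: 471931/177354 ≈ 2.6610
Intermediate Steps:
c(B, G) = 2*B/(3*(2 + G)) (c(B, G) = ((B + B)/(G + 2))/3 = ((2*B)/(2 + G))/3 = (2*B/(2 + G))/3 = 2*B/(3*(2 + G)))
g = -15
R(k, n) = (-15 + n)*(11 + k) (R(k, n) = (n - 15)*(k + 11) = (-15 + n)*(11 + k))
R(23, c(-1, S))/(-177) - 95/334 = (-165 - 15*23 + 11*((2/3)*(-1)/(2 + 0)) + 23*((2/3)*(-1)/(2 + 0)))/(-177) - 95/334 = (-165 - 345 + 11*((2/3)*(-1)/2) + 23*((2/3)*(-1)/2))*(-1/177) - 95*1/334 = (-165 - 345 + 11*((2/3)*(-1)*(1/2)) + 23*((2/3)*(-1)*(1/2)))*(-1/177) - 95/334 = (-165 - 345 + 11*(-1/3) + 23*(-1/3))*(-1/177) - 95/334 = (-165 - 345 - 11/3 - 23/3)*(-1/177) - 95/334 = -1564/3*(-1/177) - 95/334 = 1564/531 - 95/334 = 471931/177354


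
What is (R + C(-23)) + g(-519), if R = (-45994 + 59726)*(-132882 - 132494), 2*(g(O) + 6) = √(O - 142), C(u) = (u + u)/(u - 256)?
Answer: -1016715963356/279 + I*√661/2 ≈ -3.6441e+9 + 12.855*I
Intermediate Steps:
C(u) = 2*u/(-256 + u) (C(u) = (2*u)/(-256 + u) = 2*u/(-256 + u))
g(O) = -6 + √(-142 + O)/2 (g(O) = -6 + √(O - 142)/2 = -6 + √(-142 + O)/2)
R = -3644143232 (R = 13732*(-265376) = -3644143232)
(R + C(-23)) + g(-519) = (-3644143232 + 2*(-23)/(-256 - 23)) + (-6 + √(-142 - 519)/2) = (-3644143232 + 2*(-23)/(-279)) + (-6 + √(-661)/2) = (-3644143232 + 2*(-23)*(-1/279)) + (-6 + (I*√661)/2) = (-3644143232 + 46/279) + (-6 + I*√661/2) = -1016715961682/279 + (-6 + I*√661/2) = -1016715963356/279 + I*√661/2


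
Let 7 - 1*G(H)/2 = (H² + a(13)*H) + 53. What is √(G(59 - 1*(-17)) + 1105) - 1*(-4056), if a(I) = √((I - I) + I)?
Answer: 4056 + √(-10539 - 152*√13) ≈ 4056.0 + 105.3*I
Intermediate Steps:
a(I) = √I (a(I) = √(0 + I) = √I)
G(H) = -92 - 2*H² - 2*H*√13 (G(H) = 14 - 2*((H² + √13*H) + 53) = 14 - 2*((H² + H*√13) + 53) = 14 - 2*(53 + H² + H*√13) = 14 + (-106 - 2*H² - 2*H*√13) = -92 - 2*H² - 2*H*√13)
√(G(59 - 1*(-17)) + 1105) - 1*(-4056) = √((-92 - 2*(59 - 1*(-17))² - 2*(59 - 1*(-17))*√13) + 1105) - 1*(-4056) = √((-92 - 2*(59 + 17)² - 2*(59 + 17)*√13) + 1105) + 4056 = √((-92 - 2*76² - 2*76*√13) + 1105) + 4056 = √((-92 - 2*5776 - 152*√13) + 1105) + 4056 = √((-92 - 11552 - 152*√13) + 1105) + 4056 = √((-11644 - 152*√13) + 1105) + 4056 = √(-10539 - 152*√13) + 4056 = 4056 + √(-10539 - 152*√13)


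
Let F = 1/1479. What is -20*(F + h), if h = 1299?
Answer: -38424440/1479 ≈ -25980.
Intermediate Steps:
F = 1/1479 ≈ 0.00067613
-20*(F + h) = -20*(1/1479 + 1299) = -20*1921222/1479 = -38424440/1479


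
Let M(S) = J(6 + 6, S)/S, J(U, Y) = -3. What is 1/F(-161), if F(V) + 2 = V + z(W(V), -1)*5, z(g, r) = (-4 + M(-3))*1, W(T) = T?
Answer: -1/178 ≈ -0.0056180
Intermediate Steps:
M(S) = -3/S
z(g, r) = -3 (z(g, r) = (-4 - 3/(-3))*1 = (-4 - 3*(-⅓))*1 = (-4 + 1)*1 = -3*1 = -3)
F(V) = -17 + V (F(V) = -2 + (V - 3*5) = -2 + (V - 15) = -2 + (-15 + V) = -17 + V)
1/F(-161) = 1/(-17 - 161) = 1/(-178) = -1/178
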